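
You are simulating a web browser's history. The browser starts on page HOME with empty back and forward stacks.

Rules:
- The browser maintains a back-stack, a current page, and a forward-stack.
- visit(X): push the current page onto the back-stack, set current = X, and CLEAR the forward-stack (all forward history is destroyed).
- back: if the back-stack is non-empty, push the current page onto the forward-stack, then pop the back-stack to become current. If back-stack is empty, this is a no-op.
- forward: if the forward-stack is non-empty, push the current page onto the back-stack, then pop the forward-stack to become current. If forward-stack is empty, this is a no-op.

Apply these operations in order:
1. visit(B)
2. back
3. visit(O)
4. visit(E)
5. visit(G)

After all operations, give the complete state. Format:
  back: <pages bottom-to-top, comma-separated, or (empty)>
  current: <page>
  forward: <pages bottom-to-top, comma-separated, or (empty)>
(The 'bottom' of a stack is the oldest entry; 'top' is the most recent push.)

After 1 (visit(B)): cur=B back=1 fwd=0
After 2 (back): cur=HOME back=0 fwd=1
After 3 (visit(O)): cur=O back=1 fwd=0
After 4 (visit(E)): cur=E back=2 fwd=0
After 5 (visit(G)): cur=G back=3 fwd=0

Answer: back: HOME,O,E
current: G
forward: (empty)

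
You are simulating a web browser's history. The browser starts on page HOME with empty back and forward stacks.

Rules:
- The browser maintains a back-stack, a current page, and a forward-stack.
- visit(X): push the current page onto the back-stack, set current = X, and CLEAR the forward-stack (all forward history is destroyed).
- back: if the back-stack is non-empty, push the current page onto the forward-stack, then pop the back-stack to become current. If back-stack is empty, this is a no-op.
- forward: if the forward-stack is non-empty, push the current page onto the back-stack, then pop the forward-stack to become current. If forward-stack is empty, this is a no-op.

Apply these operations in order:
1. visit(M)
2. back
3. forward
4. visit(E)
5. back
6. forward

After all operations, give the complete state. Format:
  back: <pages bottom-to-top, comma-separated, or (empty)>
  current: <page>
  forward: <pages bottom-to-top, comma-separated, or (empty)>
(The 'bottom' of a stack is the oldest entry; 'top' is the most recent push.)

After 1 (visit(M)): cur=M back=1 fwd=0
After 2 (back): cur=HOME back=0 fwd=1
After 3 (forward): cur=M back=1 fwd=0
After 4 (visit(E)): cur=E back=2 fwd=0
After 5 (back): cur=M back=1 fwd=1
After 6 (forward): cur=E back=2 fwd=0

Answer: back: HOME,M
current: E
forward: (empty)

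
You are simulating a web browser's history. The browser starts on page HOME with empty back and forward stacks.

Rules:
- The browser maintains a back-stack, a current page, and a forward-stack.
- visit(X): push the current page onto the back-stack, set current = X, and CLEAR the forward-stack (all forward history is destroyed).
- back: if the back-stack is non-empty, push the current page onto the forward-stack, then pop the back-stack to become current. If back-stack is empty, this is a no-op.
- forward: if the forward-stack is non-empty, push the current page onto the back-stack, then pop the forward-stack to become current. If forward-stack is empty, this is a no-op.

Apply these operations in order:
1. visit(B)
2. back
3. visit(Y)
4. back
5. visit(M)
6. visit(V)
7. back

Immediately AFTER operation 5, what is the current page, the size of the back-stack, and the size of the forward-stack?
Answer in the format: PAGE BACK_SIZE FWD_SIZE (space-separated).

After 1 (visit(B)): cur=B back=1 fwd=0
After 2 (back): cur=HOME back=0 fwd=1
After 3 (visit(Y)): cur=Y back=1 fwd=0
After 4 (back): cur=HOME back=0 fwd=1
After 5 (visit(M)): cur=M back=1 fwd=0

M 1 0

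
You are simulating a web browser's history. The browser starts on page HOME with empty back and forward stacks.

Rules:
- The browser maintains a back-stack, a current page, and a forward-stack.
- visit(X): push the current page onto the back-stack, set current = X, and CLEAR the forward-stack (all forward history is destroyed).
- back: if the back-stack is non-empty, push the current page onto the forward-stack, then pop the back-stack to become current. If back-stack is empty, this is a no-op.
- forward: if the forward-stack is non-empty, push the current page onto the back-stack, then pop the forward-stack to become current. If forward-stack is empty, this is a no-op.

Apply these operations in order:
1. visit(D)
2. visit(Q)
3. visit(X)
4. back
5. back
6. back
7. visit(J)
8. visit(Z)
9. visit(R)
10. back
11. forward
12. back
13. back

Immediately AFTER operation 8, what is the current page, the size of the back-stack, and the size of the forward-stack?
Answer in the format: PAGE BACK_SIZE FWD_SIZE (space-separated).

After 1 (visit(D)): cur=D back=1 fwd=0
After 2 (visit(Q)): cur=Q back=2 fwd=0
After 3 (visit(X)): cur=X back=3 fwd=0
After 4 (back): cur=Q back=2 fwd=1
After 5 (back): cur=D back=1 fwd=2
After 6 (back): cur=HOME back=0 fwd=3
After 7 (visit(J)): cur=J back=1 fwd=0
After 8 (visit(Z)): cur=Z back=2 fwd=0

Z 2 0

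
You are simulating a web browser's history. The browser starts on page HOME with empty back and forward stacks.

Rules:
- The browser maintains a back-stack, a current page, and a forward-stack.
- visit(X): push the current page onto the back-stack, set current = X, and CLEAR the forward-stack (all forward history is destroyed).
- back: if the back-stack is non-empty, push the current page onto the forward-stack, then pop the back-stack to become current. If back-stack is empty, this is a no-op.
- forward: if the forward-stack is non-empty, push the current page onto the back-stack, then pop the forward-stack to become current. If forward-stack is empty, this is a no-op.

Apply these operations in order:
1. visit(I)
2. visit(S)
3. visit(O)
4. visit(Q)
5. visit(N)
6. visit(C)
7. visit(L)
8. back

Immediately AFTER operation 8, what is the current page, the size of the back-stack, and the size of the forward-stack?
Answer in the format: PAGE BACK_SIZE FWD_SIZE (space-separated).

After 1 (visit(I)): cur=I back=1 fwd=0
After 2 (visit(S)): cur=S back=2 fwd=0
After 3 (visit(O)): cur=O back=3 fwd=0
After 4 (visit(Q)): cur=Q back=4 fwd=0
After 5 (visit(N)): cur=N back=5 fwd=0
After 6 (visit(C)): cur=C back=6 fwd=0
After 7 (visit(L)): cur=L back=7 fwd=0
After 8 (back): cur=C back=6 fwd=1

C 6 1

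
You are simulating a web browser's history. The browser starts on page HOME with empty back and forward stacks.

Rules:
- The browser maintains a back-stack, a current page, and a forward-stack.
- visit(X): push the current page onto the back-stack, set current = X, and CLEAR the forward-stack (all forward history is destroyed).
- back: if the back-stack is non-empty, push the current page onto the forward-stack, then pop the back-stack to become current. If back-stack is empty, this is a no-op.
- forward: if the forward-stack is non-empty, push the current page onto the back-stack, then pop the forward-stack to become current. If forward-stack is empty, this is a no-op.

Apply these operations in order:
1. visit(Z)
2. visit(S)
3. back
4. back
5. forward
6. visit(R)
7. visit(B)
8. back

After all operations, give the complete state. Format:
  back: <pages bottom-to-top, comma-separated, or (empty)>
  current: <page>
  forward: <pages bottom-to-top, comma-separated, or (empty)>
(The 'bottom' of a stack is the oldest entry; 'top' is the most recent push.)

Answer: back: HOME,Z
current: R
forward: B

Derivation:
After 1 (visit(Z)): cur=Z back=1 fwd=0
After 2 (visit(S)): cur=S back=2 fwd=0
After 3 (back): cur=Z back=1 fwd=1
After 4 (back): cur=HOME back=0 fwd=2
After 5 (forward): cur=Z back=1 fwd=1
After 6 (visit(R)): cur=R back=2 fwd=0
After 7 (visit(B)): cur=B back=3 fwd=0
After 8 (back): cur=R back=2 fwd=1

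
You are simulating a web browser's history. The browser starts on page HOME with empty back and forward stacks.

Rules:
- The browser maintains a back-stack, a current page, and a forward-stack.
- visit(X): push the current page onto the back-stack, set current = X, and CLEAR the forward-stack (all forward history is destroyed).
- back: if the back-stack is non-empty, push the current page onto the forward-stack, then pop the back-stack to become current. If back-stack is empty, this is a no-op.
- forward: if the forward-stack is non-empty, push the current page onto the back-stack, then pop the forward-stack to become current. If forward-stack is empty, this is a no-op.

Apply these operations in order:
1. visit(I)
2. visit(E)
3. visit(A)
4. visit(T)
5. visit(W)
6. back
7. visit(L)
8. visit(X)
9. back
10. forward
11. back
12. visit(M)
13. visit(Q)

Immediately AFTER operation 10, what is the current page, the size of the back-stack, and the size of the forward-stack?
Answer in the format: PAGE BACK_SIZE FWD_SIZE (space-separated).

After 1 (visit(I)): cur=I back=1 fwd=0
After 2 (visit(E)): cur=E back=2 fwd=0
After 3 (visit(A)): cur=A back=3 fwd=0
After 4 (visit(T)): cur=T back=4 fwd=0
After 5 (visit(W)): cur=W back=5 fwd=0
After 6 (back): cur=T back=4 fwd=1
After 7 (visit(L)): cur=L back=5 fwd=0
After 8 (visit(X)): cur=X back=6 fwd=0
After 9 (back): cur=L back=5 fwd=1
After 10 (forward): cur=X back=6 fwd=0

X 6 0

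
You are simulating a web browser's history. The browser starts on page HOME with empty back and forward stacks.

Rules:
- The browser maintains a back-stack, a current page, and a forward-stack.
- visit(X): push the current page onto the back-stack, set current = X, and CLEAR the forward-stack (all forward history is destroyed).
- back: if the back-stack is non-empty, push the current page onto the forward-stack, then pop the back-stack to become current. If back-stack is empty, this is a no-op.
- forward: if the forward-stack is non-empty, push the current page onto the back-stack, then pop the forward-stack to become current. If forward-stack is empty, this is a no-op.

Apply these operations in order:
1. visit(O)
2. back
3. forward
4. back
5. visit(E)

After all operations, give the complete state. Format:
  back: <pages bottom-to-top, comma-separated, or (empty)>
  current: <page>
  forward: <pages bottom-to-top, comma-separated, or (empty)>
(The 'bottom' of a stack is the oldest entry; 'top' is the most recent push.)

After 1 (visit(O)): cur=O back=1 fwd=0
After 2 (back): cur=HOME back=0 fwd=1
After 3 (forward): cur=O back=1 fwd=0
After 4 (back): cur=HOME back=0 fwd=1
After 5 (visit(E)): cur=E back=1 fwd=0

Answer: back: HOME
current: E
forward: (empty)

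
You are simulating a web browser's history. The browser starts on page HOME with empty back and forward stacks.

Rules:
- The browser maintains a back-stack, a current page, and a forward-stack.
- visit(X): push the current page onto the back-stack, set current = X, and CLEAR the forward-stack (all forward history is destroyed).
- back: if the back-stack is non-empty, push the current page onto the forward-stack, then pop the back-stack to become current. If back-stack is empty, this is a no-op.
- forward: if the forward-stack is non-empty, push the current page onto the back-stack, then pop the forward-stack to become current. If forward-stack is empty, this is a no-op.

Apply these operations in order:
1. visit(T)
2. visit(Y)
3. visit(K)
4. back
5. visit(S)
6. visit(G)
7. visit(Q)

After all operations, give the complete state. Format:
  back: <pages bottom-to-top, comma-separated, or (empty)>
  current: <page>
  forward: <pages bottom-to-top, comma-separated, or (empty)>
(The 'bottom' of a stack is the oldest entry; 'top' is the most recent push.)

After 1 (visit(T)): cur=T back=1 fwd=0
After 2 (visit(Y)): cur=Y back=2 fwd=0
After 3 (visit(K)): cur=K back=3 fwd=0
After 4 (back): cur=Y back=2 fwd=1
After 5 (visit(S)): cur=S back=3 fwd=0
After 6 (visit(G)): cur=G back=4 fwd=0
After 7 (visit(Q)): cur=Q back=5 fwd=0

Answer: back: HOME,T,Y,S,G
current: Q
forward: (empty)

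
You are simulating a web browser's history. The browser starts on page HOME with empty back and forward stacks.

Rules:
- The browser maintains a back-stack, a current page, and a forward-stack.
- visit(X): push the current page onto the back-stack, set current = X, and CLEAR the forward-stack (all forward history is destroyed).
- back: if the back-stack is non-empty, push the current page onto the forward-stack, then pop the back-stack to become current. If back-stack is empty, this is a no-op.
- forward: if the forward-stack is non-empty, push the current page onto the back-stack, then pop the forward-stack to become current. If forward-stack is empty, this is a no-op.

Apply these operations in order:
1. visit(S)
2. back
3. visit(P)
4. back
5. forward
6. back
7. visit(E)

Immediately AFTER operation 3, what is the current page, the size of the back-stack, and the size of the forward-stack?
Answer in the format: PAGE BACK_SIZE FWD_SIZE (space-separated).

After 1 (visit(S)): cur=S back=1 fwd=0
After 2 (back): cur=HOME back=0 fwd=1
After 3 (visit(P)): cur=P back=1 fwd=0

P 1 0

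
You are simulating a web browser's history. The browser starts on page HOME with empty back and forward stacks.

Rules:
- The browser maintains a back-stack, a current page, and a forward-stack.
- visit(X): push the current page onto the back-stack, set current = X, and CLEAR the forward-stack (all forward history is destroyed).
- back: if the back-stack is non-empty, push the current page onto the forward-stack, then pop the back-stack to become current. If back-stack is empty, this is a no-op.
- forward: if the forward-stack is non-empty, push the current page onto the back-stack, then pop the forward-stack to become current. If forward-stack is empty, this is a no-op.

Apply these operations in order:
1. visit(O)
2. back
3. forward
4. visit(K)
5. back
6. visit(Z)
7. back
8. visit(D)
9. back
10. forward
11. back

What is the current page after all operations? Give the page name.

Answer: O

Derivation:
After 1 (visit(O)): cur=O back=1 fwd=0
After 2 (back): cur=HOME back=0 fwd=1
After 3 (forward): cur=O back=1 fwd=0
After 4 (visit(K)): cur=K back=2 fwd=0
After 5 (back): cur=O back=1 fwd=1
After 6 (visit(Z)): cur=Z back=2 fwd=0
After 7 (back): cur=O back=1 fwd=1
After 8 (visit(D)): cur=D back=2 fwd=0
After 9 (back): cur=O back=1 fwd=1
After 10 (forward): cur=D back=2 fwd=0
After 11 (back): cur=O back=1 fwd=1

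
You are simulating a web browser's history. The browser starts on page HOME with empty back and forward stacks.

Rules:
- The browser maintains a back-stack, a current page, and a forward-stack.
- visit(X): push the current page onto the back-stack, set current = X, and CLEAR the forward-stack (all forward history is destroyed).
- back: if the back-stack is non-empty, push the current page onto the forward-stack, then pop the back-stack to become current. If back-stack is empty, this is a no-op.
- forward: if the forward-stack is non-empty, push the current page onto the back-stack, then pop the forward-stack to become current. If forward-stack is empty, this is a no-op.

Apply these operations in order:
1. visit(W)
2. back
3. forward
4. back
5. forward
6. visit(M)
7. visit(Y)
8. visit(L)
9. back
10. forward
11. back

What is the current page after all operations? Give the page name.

Answer: Y

Derivation:
After 1 (visit(W)): cur=W back=1 fwd=0
After 2 (back): cur=HOME back=0 fwd=1
After 3 (forward): cur=W back=1 fwd=0
After 4 (back): cur=HOME back=0 fwd=1
After 5 (forward): cur=W back=1 fwd=0
After 6 (visit(M)): cur=M back=2 fwd=0
After 7 (visit(Y)): cur=Y back=3 fwd=0
After 8 (visit(L)): cur=L back=4 fwd=0
After 9 (back): cur=Y back=3 fwd=1
After 10 (forward): cur=L back=4 fwd=0
After 11 (back): cur=Y back=3 fwd=1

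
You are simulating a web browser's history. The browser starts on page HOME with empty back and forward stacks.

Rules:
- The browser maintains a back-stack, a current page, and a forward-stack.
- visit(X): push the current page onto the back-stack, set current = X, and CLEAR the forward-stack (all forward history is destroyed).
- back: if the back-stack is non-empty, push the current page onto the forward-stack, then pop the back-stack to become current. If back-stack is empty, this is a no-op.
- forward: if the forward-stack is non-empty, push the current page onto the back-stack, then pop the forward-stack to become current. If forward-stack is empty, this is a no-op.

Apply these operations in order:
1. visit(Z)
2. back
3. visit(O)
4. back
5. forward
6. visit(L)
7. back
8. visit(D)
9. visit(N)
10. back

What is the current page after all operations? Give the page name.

After 1 (visit(Z)): cur=Z back=1 fwd=0
After 2 (back): cur=HOME back=0 fwd=1
After 3 (visit(O)): cur=O back=1 fwd=0
After 4 (back): cur=HOME back=0 fwd=1
After 5 (forward): cur=O back=1 fwd=0
After 6 (visit(L)): cur=L back=2 fwd=0
After 7 (back): cur=O back=1 fwd=1
After 8 (visit(D)): cur=D back=2 fwd=0
After 9 (visit(N)): cur=N back=3 fwd=0
After 10 (back): cur=D back=2 fwd=1

Answer: D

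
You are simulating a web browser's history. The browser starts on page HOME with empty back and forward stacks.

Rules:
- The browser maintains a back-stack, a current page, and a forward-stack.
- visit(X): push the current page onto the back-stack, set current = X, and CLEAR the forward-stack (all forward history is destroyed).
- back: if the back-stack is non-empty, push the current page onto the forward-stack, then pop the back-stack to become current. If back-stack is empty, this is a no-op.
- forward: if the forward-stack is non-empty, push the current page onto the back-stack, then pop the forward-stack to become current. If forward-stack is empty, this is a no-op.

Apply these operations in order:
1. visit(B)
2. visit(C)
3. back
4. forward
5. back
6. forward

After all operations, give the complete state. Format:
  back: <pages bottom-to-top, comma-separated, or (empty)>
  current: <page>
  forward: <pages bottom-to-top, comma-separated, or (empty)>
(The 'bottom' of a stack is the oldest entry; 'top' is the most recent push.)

Answer: back: HOME,B
current: C
forward: (empty)

Derivation:
After 1 (visit(B)): cur=B back=1 fwd=0
After 2 (visit(C)): cur=C back=2 fwd=0
After 3 (back): cur=B back=1 fwd=1
After 4 (forward): cur=C back=2 fwd=0
After 5 (back): cur=B back=1 fwd=1
After 6 (forward): cur=C back=2 fwd=0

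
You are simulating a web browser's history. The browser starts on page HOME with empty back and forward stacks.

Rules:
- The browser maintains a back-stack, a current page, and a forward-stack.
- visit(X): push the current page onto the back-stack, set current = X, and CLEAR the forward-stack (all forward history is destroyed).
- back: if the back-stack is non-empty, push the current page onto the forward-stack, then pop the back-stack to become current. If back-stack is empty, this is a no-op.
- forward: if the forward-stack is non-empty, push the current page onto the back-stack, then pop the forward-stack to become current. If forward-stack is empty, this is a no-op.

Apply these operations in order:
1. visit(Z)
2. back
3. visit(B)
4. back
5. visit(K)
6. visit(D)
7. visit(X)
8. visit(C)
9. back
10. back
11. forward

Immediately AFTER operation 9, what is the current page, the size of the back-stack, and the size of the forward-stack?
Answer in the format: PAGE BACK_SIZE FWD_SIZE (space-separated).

After 1 (visit(Z)): cur=Z back=1 fwd=0
After 2 (back): cur=HOME back=0 fwd=1
After 3 (visit(B)): cur=B back=1 fwd=0
After 4 (back): cur=HOME back=0 fwd=1
After 5 (visit(K)): cur=K back=1 fwd=0
After 6 (visit(D)): cur=D back=2 fwd=0
After 7 (visit(X)): cur=X back=3 fwd=0
After 8 (visit(C)): cur=C back=4 fwd=0
After 9 (back): cur=X back=3 fwd=1

X 3 1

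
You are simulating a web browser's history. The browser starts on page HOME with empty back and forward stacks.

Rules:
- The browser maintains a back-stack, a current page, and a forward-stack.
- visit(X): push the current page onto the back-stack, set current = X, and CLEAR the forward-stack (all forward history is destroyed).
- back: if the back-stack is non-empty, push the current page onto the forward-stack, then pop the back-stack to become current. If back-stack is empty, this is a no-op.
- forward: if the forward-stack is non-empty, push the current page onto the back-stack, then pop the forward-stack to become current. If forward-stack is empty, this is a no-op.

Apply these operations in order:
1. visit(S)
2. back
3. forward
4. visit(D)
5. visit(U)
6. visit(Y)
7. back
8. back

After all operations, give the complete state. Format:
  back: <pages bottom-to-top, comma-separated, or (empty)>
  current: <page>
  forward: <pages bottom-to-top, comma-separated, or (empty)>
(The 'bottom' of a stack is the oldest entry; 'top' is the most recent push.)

Answer: back: HOME,S
current: D
forward: Y,U

Derivation:
After 1 (visit(S)): cur=S back=1 fwd=0
After 2 (back): cur=HOME back=0 fwd=1
After 3 (forward): cur=S back=1 fwd=0
After 4 (visit(D)): cur=D back=2 fwd=0
After 5 (visit(U)): cur=U back=3 fwd=0
After 6 (visit(Y)): cur=Y back=4 fwd=0
After 7 (back): cur=U back=3 fwd=1
After 8 (back): cur=D back=2 fwd=2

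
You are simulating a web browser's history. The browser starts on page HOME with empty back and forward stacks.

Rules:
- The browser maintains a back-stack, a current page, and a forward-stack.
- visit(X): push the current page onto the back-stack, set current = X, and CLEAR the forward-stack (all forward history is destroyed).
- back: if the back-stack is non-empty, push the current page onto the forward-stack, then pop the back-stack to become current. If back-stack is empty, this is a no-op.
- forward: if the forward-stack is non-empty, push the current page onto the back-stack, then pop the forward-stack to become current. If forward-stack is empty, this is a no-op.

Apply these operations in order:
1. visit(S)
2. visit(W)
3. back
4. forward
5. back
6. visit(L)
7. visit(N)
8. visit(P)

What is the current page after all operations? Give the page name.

After 1 (visit(S)): cur=S back=1 fwd=0
After 2 (visit(W)): cur=W back=2 fwd=0
After 3 (back): cur=S back=1 fwd=1
After 4 (forward): cur=W back=2 fwd=0
After 5 (back): cur=S back=1 fwd=1
After 6 (visit(L)): cur=L back=2 fwd=0
After 7 (visit(N)): cur=N back=3 fwd=0
After 8 (visit(P)): cur=P back=4 fwd=0

Answer: P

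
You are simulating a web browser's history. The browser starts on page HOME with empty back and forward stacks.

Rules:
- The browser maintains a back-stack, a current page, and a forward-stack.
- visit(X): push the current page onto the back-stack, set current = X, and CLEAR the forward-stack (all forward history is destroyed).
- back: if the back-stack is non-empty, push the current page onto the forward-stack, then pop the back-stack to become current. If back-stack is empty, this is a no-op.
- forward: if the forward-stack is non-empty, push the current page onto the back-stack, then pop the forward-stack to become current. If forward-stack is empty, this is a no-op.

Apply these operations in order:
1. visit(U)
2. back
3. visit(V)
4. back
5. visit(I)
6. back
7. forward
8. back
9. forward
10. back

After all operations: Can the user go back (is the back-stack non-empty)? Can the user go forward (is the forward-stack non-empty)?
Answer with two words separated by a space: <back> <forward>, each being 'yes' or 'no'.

After 1 (visit(U)): cur=U back=1 fwd=0
After 2 (back): cur=HOME back=0 fwd=1
After 3 (visit(V)): cur=V back=1 fwd=0
After 4 (back): cur=HOME back=0 fwd=1
After 5 (visit(I)): cur=I back=1 fwd=0
After 6 (back): cur=HOME back=0 fwd=1
After 7 (forward): cur=I back=1 fwd=0
After 8 (back): cur=HOME back=0 fwd=1
After 9 (forward): cur=I back=1 fwd=0
After 10 (back): cur=HOME back=0 fwd=1

Answer: no yes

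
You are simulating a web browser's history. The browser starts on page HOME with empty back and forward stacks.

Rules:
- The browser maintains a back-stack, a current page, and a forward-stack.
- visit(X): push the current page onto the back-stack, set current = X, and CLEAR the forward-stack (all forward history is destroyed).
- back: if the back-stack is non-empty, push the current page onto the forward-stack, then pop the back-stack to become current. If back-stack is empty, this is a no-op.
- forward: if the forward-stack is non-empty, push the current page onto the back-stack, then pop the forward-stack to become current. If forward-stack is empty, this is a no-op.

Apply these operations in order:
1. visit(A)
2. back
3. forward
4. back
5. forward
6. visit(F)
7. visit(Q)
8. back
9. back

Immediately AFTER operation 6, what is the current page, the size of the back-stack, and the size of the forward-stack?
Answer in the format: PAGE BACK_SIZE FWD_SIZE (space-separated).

After 1 (visit(A)): cur=A back=1 fwd=0
After 2 (back): cur=HOME back=0 fwd=1
After 3 (forward): cur=A back=1 fwd=0
After 4 (back): cur=HOME back=0 fwd=1
After 5 (forward): cur=A back=1 fwd=0
After 6 (visit(F)): cur=F back=2 fwd=0

F 2 0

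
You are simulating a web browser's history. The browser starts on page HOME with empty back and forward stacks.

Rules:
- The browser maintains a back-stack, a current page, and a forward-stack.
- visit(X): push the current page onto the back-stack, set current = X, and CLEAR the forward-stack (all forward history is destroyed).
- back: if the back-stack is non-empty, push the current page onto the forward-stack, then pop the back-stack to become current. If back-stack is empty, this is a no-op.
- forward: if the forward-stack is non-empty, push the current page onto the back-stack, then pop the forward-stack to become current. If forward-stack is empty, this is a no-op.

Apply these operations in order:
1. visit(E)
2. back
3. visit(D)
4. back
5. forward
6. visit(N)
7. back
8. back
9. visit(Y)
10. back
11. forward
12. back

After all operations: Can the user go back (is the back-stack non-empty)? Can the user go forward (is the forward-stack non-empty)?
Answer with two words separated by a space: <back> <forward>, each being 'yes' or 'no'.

After 1 (visit(E)): cur=E back=1 fwd=0
After 2 (back): cur=HOME back=0 fwd=1
After 3 (visit(D)): cur=D back=1 fwd=0
After 4 (back): cur=HOME back=0 fwd=1
After 5 (forward): cur=D back=1 fwd=0
After 6 (visit(N)): cur=N back=2 fwd=0
After 7 (back): cur=D back=1 fwd=1
After 8 (back): cur=HOME back=0 fwd=2
After 9 (visit(Y)): cur=Y back=1 fwd=0
After 10 (back): cur=HOME back=0 fwd=1
After 11 (forward): cur=Y back=1 fwd=0
After 12 (back): cur=HOME back=0 fwd=1

Answer: no yes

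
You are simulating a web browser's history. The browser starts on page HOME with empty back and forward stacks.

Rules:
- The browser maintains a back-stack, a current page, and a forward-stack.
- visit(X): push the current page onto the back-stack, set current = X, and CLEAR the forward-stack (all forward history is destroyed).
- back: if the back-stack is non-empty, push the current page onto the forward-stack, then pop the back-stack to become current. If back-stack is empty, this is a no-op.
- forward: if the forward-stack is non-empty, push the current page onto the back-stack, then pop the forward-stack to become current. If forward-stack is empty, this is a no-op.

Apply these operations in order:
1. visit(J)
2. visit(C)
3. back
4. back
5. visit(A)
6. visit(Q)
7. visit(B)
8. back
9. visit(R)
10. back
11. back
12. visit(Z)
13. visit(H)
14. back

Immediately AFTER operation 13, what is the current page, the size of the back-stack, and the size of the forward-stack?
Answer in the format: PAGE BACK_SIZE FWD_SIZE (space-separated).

After 1 (visit(J)): cur=J back=1 fwd=0
After 2 (visit(C)): cur=C back=2 fwd=0
After 3 (back): cur=J back=1 fwd=1
After 4 (back): cur=HOME back=0 fwd=2
After 5 (visit(A)): cur=A back=1 fwd=0
After 6 (visit(Q)): cur=Q back=2 fwd=0
After 7 (visit(B)): cur=B back=3 fwd=0
After 8 (back): cur=Q back=2 fwd=1
After 9 (visit(R)): cur=R back=3 fwd=0
After 10 (back): cur=Q back=2 fwd=1
After 11 (back): cur=A back=1 fwd=2
After 12 (visit(Z)): cur=Z back=2 fwd=0
After 13 (visit(H)): cur=H back=3 fwd=0

H 3 0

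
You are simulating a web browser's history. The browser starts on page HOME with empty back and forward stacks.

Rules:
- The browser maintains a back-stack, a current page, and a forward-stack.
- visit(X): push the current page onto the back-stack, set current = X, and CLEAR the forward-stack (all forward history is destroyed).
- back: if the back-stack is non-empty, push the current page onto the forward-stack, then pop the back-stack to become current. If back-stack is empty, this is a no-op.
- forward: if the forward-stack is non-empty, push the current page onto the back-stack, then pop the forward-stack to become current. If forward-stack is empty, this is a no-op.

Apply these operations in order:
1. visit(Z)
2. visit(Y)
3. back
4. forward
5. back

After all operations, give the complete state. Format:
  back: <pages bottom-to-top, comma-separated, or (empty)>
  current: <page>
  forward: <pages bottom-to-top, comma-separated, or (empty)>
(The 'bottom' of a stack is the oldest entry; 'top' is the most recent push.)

After 1 (visit(Z)): cur=Z back=1 fwd=0
After 2 (visit(Y)): cur=Y back=2 fwd=0
After 3 (back): cur=Z back=1 fwd=1
After 4 (forward): cur=Y back=2 fwd=0
After 5 (back): cur=Z back=1 fwd=1

Answer: back: HOME
current: Z
forward: Y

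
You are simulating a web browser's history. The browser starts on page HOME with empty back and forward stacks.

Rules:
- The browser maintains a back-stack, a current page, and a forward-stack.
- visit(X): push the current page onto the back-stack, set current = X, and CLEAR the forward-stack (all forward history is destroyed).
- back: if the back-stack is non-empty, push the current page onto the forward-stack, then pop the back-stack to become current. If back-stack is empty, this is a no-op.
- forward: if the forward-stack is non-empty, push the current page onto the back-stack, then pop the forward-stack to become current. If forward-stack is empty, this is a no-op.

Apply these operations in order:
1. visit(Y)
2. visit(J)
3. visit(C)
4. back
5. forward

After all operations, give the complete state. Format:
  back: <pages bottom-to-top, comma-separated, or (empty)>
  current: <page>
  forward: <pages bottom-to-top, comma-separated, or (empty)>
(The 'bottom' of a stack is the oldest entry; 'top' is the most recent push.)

Answer: back: HOME,Y,J
current: C
forward: (empty)

Derivation:
After 1 (visit(Y)): cur=Y back=1 fwd=0
After 2 (visit(J)): cur=J back=2 fwd=0
After 3 (visit(C)): cur=C back=3 fwd=0
After 4 (back): cur=J back=2 fwd=1
After 5 (forward): cur=C back=3 fwd=0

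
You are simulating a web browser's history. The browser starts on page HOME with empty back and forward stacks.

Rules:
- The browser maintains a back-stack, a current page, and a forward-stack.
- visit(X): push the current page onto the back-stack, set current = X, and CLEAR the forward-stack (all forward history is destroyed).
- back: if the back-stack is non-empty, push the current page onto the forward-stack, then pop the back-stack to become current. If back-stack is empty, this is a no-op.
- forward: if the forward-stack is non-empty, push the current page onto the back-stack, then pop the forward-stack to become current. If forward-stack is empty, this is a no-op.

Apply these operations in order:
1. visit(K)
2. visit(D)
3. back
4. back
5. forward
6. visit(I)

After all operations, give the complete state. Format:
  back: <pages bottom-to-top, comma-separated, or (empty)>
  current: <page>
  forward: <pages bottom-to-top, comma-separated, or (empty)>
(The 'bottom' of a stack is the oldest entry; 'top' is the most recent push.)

Answer: back: HOME,K
current: I
forward: (empty)

Derivation:
After 1 (visit(K)): cur=K back=1 fwd=0
After 2 (visit(D)): cur=D back=2 fwd=0
After 3 (back): cur=K back=1 fwd=1
After 4 (back): cur=HOME back=0 fwd=2
After 5 (forward): cur=K back=1 fwd=1
After 6 (visit(I)): cur=I back=2 fwd=0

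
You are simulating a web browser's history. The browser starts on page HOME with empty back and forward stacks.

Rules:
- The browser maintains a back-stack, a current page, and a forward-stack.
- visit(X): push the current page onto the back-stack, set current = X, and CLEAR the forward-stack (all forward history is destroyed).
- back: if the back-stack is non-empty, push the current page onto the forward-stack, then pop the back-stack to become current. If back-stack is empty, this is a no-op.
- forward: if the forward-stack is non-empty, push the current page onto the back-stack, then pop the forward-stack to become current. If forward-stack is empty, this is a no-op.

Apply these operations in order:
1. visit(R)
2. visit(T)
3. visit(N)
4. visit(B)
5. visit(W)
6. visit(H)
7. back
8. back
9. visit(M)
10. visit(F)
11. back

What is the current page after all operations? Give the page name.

Answer: M

Derivation:
After 1 (visit(R)): cur=R back=1 fwd=0
After 2 (visit(T)): cur=T back=2 fwd=0
After 3 (visit(N)): cur=N back=3 fwd=0
After 4 (visit(B)): cur=B back=4 fwd=0
After 5 (visit(W)): cur=W back=5 fwd=0
After 6 (visit(H)): cur=H back=6 fwd=0
After 7 (back): cur=W back=5 fwd=1
After 8 (back): cur=B back=4 fwd=2
After 9 (visit(M)): cur=M back=5 fwd=0
After 10 (visit(F)): cur=F back=6 fwd=0
After 11 (back): cur=M back=5 fwd=1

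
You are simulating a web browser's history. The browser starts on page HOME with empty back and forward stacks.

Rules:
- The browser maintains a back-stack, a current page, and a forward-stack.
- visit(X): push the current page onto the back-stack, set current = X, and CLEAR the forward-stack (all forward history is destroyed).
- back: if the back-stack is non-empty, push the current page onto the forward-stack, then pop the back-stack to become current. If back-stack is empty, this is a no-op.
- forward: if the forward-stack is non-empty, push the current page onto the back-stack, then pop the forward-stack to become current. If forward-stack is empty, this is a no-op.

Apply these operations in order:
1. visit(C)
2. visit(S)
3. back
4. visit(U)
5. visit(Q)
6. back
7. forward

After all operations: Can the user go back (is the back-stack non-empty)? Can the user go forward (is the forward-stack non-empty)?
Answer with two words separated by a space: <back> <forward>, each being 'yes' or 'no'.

Answer: yes no

Derivation:
After 1 (visit(C)): cur=C back=1 fwd=0
After 2 (visit(S)): cur=S back=2 fwd=0
After 3 (back): cur=C back=1 fwd=1
After 4 (visit(U)): cur=U back=2 fwd=0
After 5 (visit(Q)): cur=Q back=3 fwd=0
After 6 (back): cur=U back=2 fwd=1
After 7 (forward): cur=Q back=3 fwd=0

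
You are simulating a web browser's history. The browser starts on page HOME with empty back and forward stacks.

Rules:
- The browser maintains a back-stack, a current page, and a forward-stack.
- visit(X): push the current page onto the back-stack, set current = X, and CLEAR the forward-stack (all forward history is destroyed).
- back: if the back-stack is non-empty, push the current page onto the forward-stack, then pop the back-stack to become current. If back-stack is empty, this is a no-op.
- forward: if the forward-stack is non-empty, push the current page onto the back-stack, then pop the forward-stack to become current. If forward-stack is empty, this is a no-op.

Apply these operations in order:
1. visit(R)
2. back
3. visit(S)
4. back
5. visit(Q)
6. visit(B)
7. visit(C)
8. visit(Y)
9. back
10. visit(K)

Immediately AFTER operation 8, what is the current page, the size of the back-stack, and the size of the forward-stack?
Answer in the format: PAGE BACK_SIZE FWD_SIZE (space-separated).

After 1 (visit(R)): cur=R back=1 fwd=0
After 2 (back): cur=HOME back=0 fwd=1
After 3 (visit(S)): cur=S back=1 fwd=0
After 4 (back): cur=HOME back=0 fwd=1
After 5 (visit(Q)): cur=Q back=1 fwd=0
After 6 (visit(B)): cur=B back=2 fwd=0
After 7 (visit(C)): cur=C back=3 fwd=0
After 8 (visit(Y)): cur=Y back=4 fwd=0

Y 4 0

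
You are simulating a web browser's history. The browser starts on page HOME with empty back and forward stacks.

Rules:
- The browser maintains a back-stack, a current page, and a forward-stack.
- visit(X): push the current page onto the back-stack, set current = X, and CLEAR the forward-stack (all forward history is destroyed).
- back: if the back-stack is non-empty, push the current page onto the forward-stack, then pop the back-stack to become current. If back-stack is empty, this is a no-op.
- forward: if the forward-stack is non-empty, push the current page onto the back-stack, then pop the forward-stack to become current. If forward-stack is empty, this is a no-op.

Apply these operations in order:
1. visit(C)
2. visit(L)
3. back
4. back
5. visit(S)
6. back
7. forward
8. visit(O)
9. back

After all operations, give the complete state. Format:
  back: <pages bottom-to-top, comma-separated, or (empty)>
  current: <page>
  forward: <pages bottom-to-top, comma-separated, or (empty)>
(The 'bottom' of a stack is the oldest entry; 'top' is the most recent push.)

Answer: back: HOME
current: S
forward: O

Derivation:
After 1 (visit(C)): cur=C back=1 fwd=0
After 2 (visit(L)): cur=L back=2 fwd=0
After 3 (back): cur=C back=1 fwd=1
After 4 (back): cur=HOME back=0 fwd=2
After 5 (visit(S)): cur=S back=1 fwd=0
After 6 (back): cur=HOME back=0 fwd=1
After 7 (forward): cur=S back=1 fwd=0
After 8 (visit(O)): cur=O back=2 fwd=0
After 9 (back): cur=S back=1 fwd=1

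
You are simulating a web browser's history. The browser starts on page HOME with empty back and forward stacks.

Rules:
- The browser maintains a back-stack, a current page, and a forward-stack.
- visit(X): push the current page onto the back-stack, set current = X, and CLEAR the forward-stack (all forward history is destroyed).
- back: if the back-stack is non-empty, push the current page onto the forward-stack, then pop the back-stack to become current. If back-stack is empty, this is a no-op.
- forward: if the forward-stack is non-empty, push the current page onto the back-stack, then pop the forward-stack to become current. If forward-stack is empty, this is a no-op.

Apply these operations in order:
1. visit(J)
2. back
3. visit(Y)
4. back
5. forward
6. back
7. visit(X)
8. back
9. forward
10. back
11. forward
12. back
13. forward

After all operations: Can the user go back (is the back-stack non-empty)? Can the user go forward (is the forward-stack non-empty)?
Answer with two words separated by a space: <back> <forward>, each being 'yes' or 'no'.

After 1 (visit(J)): cur=J back=1 fwd=0
After 2 (back): cur=HOME back=0 fwd=1
After 3 (visit(Y)): cur=Y back=1 fwd=0
After 4 (back): cur=HOME back=0 fwd=1
After 5 (forward): cur=Y back=1 fwd=0
After 6 (back): cur=HOME back=0 fwd=1
After 7 (visit(X)): cur=X back=1 fwd=0
After 8 (back): cur=HOME back=0 fwd=1
After 9 (forward): cur=X back=1 fwd=0
After 10 (back): cur=HOME back=0 fwd=1
After 11 (forward): cur=X back=1 fwd=0
After 12 (back): cur=HOME back=0 fwd=1
After 13 (forward): cur=X back=1 fwd=0

Answer: yes no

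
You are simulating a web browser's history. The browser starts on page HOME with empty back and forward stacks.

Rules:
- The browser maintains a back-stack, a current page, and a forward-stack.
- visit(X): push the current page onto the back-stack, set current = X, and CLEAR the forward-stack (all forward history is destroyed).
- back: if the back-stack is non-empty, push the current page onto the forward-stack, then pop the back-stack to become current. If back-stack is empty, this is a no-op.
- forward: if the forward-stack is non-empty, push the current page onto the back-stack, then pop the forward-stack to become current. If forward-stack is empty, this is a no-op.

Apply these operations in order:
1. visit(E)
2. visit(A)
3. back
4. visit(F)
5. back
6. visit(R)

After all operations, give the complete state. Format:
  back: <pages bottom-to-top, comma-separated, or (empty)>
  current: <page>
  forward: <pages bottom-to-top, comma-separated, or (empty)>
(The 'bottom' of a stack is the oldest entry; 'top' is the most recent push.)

After 1 (visit(E)): cur=E back=1 fwd=0
After 2 (visit(A)): cur=A back=2 fwd=0
After 3 (back): cur=E back=1 fwd=1
After 4 (visit(F)): cur=F back=2 fwd=0
After 5 (back): cur=E back=1 fwd=1
After 6 (visit(R)): cur=R back=2 fwd=0

Answer: back: HOME,E
current: R
forward: (empty)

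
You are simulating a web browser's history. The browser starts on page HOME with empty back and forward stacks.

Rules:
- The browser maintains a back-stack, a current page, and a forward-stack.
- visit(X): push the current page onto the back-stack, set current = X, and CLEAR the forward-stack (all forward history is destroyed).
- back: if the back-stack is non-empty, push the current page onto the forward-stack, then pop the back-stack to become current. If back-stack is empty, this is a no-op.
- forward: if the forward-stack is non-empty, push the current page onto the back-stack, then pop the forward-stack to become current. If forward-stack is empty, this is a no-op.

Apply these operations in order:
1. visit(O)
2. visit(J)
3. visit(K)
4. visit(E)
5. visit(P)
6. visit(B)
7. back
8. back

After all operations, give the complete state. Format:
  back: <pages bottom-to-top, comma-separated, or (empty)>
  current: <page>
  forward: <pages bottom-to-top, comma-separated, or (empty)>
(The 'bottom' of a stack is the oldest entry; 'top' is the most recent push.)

After 1 (visit(O)): cur=O back=1 fwd=0
After 2 (visit(J)): cur=J back=2 fwd=0
After 3 (visit(K)): cur=K back=3 fwd=0
After 4 (visit(E)): cur=E back=4 fwd=0
After 5 (visit(P)): cur=P back=5 fwd=0
After 6 (visit(B)): cur=B back=6 fwd=0
After 7 (back): cur=P back=5 fwd=1
After 8 (back): cur=E back=4 fwd=2

Answer: back: HOME,O,J,K
current: E
forward: B,P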